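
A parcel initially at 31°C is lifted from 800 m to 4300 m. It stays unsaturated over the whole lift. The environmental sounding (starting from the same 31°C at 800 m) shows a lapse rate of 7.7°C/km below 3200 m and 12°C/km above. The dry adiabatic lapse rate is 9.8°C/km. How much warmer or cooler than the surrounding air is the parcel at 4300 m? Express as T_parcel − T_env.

-2.62°C (parcel cooler than environment)

Parcel:
  800–4300 m, dry: Δz = 3.5 km ⇒ ΔT = -34.3°C; T = -3.3°C
Environment:
  800–3200 m, environment, lower layer: Δz = 2.4 km ⇒ ΔT = -18.48°C; T = 12.52°C
  3200–4300 m, environment, upper layer: Δz = 1.1 km ⇒ ΔT = -13.2°C; T = -0.68°C
T_parcel − T_env = -3.3 − (-0.68) = -2.62°C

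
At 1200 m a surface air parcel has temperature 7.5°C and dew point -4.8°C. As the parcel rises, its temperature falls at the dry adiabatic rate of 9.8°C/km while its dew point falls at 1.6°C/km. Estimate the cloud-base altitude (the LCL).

2700 m

T and T_d converge at 9.8 − 1.6 = 8.2°C per km
Height above start = (7.5 − (-4.8)) / 8.2 = 1.5 km
LCL altitude = 1200 m + 1500 m = 2700 m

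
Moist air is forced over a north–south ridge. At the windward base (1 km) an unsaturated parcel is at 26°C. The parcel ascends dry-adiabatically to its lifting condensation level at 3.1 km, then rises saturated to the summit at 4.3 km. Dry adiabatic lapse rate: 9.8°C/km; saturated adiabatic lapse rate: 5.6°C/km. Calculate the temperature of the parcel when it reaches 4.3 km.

-1.3°C

1000–3100 m, dry: Δz = 2.1 km ⇒ ΔT = -20.58°C; T = 5.42°C
3100–4300 m, saturated: Δz = 1.2 km ⇒ ΔT = -6.72°C; T = -1.3°C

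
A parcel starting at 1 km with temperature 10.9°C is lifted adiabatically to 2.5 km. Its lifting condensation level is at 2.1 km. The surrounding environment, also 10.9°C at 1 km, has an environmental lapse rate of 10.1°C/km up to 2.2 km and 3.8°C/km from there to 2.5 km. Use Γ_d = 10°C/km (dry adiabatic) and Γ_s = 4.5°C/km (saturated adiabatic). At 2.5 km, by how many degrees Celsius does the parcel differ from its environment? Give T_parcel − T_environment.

+0.46°C (parcel warmer than environment)

Parcel:
  1000–2100 m, dry: Δz = 1.1 km ⇒ ΔT = -11°C; T = -0.1°C
  2100–2500 m, saturated: Δz = 0.4 km ⇒ ΔT = -1.8°C; T = -1.9°C
Environment:
  1000–2200 m, environment, lower layer: Δz = 1.2 km ⇒ ΔT = -12.12°C; T = -1.22°C
  2200–2500 m, environment, upper layer: Δz = 0.3 km ⇒ ΔT = -1.14°C; T = -2.36°C
T_parcel − T_env = -1.9 − (-2.36) = +0.46°C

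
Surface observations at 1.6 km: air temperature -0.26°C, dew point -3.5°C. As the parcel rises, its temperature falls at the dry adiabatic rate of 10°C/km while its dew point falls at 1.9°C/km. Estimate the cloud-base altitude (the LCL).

T and T_d converge at 10 − 1.9 = 8.1°C per km
Height above start = (-0.26 − (-3.5)) / 8.1 = 0.4 km
LCL altitude = 1600 m + 400 m = 2000 m

2 km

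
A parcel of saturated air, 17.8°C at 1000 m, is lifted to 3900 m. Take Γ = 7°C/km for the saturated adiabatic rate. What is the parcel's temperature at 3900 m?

From 1000 m to 3900 m (saturated adiabatic): cools by 7 × 2.9 = 20.3°C, giving -2.5°C.

-2.5°C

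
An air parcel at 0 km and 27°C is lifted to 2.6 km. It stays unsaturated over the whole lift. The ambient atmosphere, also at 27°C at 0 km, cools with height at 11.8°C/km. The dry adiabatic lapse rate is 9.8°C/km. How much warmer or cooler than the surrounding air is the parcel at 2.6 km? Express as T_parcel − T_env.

Parcel:
  Dry to 2600 m: -9.8 × 2.6 km = -25.48°C, so T = 1.52°C.
Environment:
  Environment to 2600 m: -11.8 × 2.6 km = -30.68°C, so T = -3.68°C.
T_parcel − T_env = 1.52 − (-3.68) = +5.2°C

+5.2°C (parcel warmer than environment)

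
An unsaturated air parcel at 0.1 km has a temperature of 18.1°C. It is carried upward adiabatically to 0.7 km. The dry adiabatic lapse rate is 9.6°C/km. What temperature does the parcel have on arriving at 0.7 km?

12.34°C

From 100 m to 700 m (dry adiabatic): cools by 9.6 × 0.6 = 5.76°C, giving 12.34°C.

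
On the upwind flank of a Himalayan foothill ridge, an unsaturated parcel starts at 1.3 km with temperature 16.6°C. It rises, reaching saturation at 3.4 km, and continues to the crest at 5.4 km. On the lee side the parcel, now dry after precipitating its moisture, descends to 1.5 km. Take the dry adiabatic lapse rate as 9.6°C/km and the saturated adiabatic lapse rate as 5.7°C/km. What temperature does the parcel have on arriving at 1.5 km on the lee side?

Dry to 3400 m: -9.6 × 2.1 km = -20.16°C, so T = -3.56°C.
Saturated to 5400 m: -5.7 × 2 km = -11.4°C, so T = -14.96°C.
Dry descent to 1500 m: +9.6 × 3.9 km = +37.44°C, so T = 22.48°C.

22.48°C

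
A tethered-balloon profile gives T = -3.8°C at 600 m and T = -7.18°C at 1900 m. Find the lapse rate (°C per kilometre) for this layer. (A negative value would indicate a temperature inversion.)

2.6°C/km

Γ = −ΔT/Δz = (-3.8 − (-7.18)) / (1900 − 600) m
  = 3.38°C / 1.3 km = 2.6°C/km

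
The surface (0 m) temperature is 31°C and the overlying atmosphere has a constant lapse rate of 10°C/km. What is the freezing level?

Height above start = (31 − 0) / 10 = 3.1 km
Altitude = 0 m + 3100 m = 3100 m

3100 m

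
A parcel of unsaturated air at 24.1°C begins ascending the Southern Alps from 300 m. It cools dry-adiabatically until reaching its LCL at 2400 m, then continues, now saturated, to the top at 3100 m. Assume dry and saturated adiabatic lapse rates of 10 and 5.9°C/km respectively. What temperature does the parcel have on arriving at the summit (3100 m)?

From 300 m to 2400 m (dry): cools by 10 × 2.1 = 21°C, giving 3.1°C.
From 2400 m to 3100 m (saturated): cools by 5.9 × 0.7 = 4.13°C, giving -1.03°C.

-1.03°C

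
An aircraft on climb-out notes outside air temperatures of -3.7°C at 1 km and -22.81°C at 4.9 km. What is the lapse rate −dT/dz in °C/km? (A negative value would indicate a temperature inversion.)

Γ = −ΔT/Δz = (-3.7 − (-22.81)) / (4900 − 1000) m
  = 19.11°C / 3.9 km = 4.9°C/km

4.9°C/km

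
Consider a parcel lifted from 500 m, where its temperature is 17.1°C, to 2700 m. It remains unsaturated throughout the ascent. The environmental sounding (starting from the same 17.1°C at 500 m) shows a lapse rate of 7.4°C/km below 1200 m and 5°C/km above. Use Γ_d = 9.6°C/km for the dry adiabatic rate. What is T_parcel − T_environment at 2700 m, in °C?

-8.44°C (parcel cooler than environment)

Parcel:
  500–2700 m, dry: Δz = 2.2 km ⇒ ΔT = -21.12°C; T = -4.02°C
Environment:
  500–1200 m, environment, lower layer: Δz = 0.7 km ⇒ ΔT = -5.18°C; T = 11.92°C
  1200–2700 m, environment, upper layer: Δz = 1.5 km ⇒ ΔT = -7.5°C; T = 4.42°C
T_parcel − T_env = -4.02 − 4.42 = -8.44°C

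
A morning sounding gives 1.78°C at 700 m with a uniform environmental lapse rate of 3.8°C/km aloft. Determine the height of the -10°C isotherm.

Height above start = (1.78 − (-10)) / 3.8 = 3.1 km
Altitude = 700 m + 3100 m = 3800 m

3800 m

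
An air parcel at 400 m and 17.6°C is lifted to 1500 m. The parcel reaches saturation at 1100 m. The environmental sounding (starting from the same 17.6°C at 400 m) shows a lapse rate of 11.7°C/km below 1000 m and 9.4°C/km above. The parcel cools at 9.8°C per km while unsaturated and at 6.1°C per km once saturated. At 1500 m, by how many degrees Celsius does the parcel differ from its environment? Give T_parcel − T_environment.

Parcel:
  From 400 m to 1100 m (dry): cools by 9.8 × 0.7 = 6.86°C, giving 10.74°C.
  From 1100 m to 1500 m (saturated): cools by 6.1 × 0.4 = 2.44°C, giving 8.3°C.
Environment:
  From 400 m to 1000 m (environment, lower layer): cools by 11.7 × 0.6 = 7.02°C, giving 10.58°C.
  From 1000 m to 1500 m (environment, upper layer): cools by 9.4 × 0.5 = 4.7°C, giving 5.88°C.
T_parcel − T_env = 8.3 − 5.88 = +2.42°C

+2.42°C (parcel warmer than environment)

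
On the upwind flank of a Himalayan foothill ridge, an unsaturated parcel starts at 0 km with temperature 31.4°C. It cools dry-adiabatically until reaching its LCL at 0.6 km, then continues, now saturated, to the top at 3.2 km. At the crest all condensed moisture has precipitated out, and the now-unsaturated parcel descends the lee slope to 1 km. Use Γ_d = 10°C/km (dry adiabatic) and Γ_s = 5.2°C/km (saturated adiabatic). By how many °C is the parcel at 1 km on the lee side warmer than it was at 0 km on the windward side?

+2.48°C

0 → 600 m (dry, 10°C/km): ΔT = -10 × 0.6 = -6°C → T = 25.4°C
600 → 3200 m (saturated, 5.2°C/km): ΔT = -5.2 × 2.6 = -13.52°C → T = 11.88°C
3200 → 1000 m (dry descent, 10°C/km): ΔT = +10 × 2.2 = +22°C → T = 33.88°C
Net change vs windward start: 33.88 − 31.4 = +2.48°C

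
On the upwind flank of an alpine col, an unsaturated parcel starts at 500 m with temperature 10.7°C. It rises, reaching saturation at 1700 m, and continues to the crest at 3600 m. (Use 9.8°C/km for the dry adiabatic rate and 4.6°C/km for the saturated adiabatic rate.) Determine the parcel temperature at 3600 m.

From 500 m to 1700 m (dry): cools by 9.8 × 1.2 = 11.76°C, giving -1.06°C.
From 1700 m to 3600 m (saturated): cools by 4.6 × 1.9 = 8.74°C, giving -9.8°C.

-9.8°C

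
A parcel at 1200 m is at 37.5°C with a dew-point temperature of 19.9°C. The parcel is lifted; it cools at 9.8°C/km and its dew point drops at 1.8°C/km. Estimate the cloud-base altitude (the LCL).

T and T_d converge at 9.8 − 1.8 = 8°C per km
Height above start = (37.5 − 19.9) / 8 = 2.2 km
LCL altitude = 1200 m + 2200 m = 3400 m

3400 m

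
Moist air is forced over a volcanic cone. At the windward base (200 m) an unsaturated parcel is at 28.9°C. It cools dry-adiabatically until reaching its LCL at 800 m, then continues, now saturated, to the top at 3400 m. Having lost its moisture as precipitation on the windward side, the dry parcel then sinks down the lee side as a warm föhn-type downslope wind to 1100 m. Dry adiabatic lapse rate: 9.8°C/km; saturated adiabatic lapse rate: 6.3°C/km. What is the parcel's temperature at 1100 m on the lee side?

29.18°C

From 200 m to 800 m (dry): cools by 9.8 × 0.6 = 5.88°C, giving 23.02°C.
From 800 m to 3400 m (saturated): cools by 6.3 × 2.6 = 16.38°C, giving 6.64°C.
From 3400 m to 1100 m (dry descent): warms by 9.8 × 2.3 = 22.54°C, giving 29.18°C.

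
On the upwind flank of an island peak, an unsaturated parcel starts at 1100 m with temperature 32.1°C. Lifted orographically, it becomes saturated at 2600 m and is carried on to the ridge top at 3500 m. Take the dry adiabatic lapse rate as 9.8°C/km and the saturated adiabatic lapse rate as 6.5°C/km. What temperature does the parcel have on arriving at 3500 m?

11.55°C

1100 → 2600 m (dry, 9.8°C/km): ΔT = -9.8 × 1.5 = -14.7°C → T = 17.4°C
2600 → 3500 m (saturated, 6.5°C/km): ΔT = -6.5 × 0.9 = -5.85°C → T = 11.55°C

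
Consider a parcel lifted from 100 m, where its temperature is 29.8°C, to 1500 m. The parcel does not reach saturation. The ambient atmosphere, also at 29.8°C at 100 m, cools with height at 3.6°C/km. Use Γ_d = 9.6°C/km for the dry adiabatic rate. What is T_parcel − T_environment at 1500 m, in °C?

Parcel:
  Dry to 1500 m: -9.6 × 1.4 km = -13.44°C, so T = 16.36°C.
Environment:
  Environment to 1500 m: -3.6 × 1.4 km = -5.04°C, so T = 24.76°C.
T_parcel − T_env = 16.36 − 24.76 = -8.4°C

-8.4°C (parcel cooler than environment)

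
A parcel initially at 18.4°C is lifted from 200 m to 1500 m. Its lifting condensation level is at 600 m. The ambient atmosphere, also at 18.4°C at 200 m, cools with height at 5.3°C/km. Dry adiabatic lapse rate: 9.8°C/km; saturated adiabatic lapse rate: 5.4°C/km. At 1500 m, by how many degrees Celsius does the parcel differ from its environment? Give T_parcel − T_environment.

Parcel:
  200 → 600 m (dry, 9.8°C/km): ΔT = -9.8 × 0.4 = -3.92°C → T = 14.48°C
  600 → 1500 m (saturated, 5.4°C/km): ΔT = -5.4 × 0.9 = -4.86°C → T = 9.62°C
Environment:
  200 → 1500 m (environment, 5.3°C/km): ΔT = -5.3 × 1.3 = -6.89°C → T = 11.51°C
T_parcel − T_env = 9.62 − 11.51 = -1.89°C

-1.89°C (parcel cooler than environment)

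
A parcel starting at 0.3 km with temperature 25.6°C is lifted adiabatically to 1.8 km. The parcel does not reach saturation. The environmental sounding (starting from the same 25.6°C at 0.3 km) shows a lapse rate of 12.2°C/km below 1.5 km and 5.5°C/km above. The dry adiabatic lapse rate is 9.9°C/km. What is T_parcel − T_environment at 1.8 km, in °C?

+1.44°C (parcel warmer than environment)

Parcel:
  300–1800 m, dry: Δz = 1.5 km ⇒ ΔT = -14.85°C; T = 10.75°C
Environment:
  300–1500 m, environment, lower layer: Δz = 1.2 km ⇒ ΔT = -14.64°C; T = 10.96°C
  1500–1800 m, environment, upper layer: Δz = 0.3 km ⇒ ΔT = -1.65°C; T = 9.31°C
T_parcel − T_env = 10.75 − 9.31 = +1.44°C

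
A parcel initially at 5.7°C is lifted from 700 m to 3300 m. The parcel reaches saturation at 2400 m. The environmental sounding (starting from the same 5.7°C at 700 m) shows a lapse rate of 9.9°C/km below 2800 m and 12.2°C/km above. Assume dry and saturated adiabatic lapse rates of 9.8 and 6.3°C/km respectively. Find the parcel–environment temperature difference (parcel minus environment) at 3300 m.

+4.56°C (parcel warmer than environment)

Parcel:
  Dry to 2400 m: -9.8 × 1.7 km = -16.66°C, so T = -10.96°C.
  Saturated to 3300 m: -6.3 × 0.9 km = -5.67°C, so T = -16.63°C.
Environment:
  Environment, lower layer to 2800 m: -9.9 × 2.1 km = -20.79°C, so T = -15.09°C.
  Environment, upper layer to 3300 m: -12.2 × 0.5 km = -6.1°C, so T = -21.19°C.
T_parcel − T_env = -16.63 − (-21.19) = +4.56°C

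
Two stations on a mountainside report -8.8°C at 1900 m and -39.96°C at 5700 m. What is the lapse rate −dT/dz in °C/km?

8.2°C/km

Γ = −ΔT/Δz = (-8.8 − (-39.96)) / (5700 − 1900) m
  = 31.16°C / 3.8 km = 8.2°C/km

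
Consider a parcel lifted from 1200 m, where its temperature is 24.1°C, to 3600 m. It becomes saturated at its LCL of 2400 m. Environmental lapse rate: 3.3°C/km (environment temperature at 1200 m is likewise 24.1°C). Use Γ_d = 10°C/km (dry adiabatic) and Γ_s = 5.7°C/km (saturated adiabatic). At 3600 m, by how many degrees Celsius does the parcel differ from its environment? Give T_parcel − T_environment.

Parcel:
  From 1200 m to 2400 m (dry): cools by 10 × 1.2 = 12°C, giving 12.1°C.
  From 2400 m to 3600 m (saturated): cools by 5.7 × 1.2 = 6.84°C, giving 5.26°C.
Environment:
  From 1200 m to 3600 m (environment): cools by 3.3 × 2.4 = 7.92°C, giving 16.18°C.
T_parcel − T_env = 5.26 − 16.18 = -10.92°C

-10.92°C (parcel cooler than environment)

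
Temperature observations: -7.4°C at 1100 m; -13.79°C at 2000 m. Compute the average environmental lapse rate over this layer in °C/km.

7.1°C/km

Γ = −ΔT/Δz = (-7.4 − (-13.79)) / (2000 − 1100) m
  = 6.39°C / 0.9 km = 7.1°C/km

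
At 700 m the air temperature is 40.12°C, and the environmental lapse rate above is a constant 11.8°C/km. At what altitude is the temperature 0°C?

4100 m

Height above start = (40.12 − 0) / 11.8 = 3.4 km
Altitude = 700 m + 3400 m = 4100 m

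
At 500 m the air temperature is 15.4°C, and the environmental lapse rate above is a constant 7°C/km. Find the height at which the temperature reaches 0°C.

2700 m

Height above start = (15.4 − 0) / 7 = 2.2 km
Altitude = 500 m + 2200 m = 2700 m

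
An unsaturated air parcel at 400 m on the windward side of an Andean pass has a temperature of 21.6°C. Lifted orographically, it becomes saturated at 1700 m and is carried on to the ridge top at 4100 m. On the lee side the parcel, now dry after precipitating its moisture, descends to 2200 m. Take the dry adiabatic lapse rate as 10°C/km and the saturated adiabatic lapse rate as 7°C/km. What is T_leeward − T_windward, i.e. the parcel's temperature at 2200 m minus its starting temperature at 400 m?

400 → 1700 m (dry, 10°C/km): ΔT = -10 × 1.3 = -13°C → T = 8.6°C
1700 → 4100 m (saturated, 7°C/km): ΔT = -7 × 2.4 = -16.8°C → T = -8.2°C
4100 → 2200 m (dry descent, 10°C/km): ΔT = +10 × 1.9 = +19°C → T = 10.8°C
Net change vs windward start: 10.8 − 21.6 = -10.8°C

-10.8°C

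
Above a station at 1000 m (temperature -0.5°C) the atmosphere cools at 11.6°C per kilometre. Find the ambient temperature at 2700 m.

-20.22°C

1000 → 2700 m (environmental, 11.6°C/km): ΔT = -11.6 × 1.7 = -19.72°C → T = -20.22°C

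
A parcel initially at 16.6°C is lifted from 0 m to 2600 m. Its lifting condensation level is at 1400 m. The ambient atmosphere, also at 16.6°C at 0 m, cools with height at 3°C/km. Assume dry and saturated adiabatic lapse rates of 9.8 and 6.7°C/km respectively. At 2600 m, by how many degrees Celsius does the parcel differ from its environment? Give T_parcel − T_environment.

-13.96°C (parcel cooler than environment)

Parcel:
  From 0 m to 1400 m (dry): cools by 9.8 × 1.4 = 13.72°C, giving 2.88°C.
  From 1400 m to 2600 m (saturated): cools by 6.7 × 1.2 = 8.04°C, giving -5.16°C.
Environment:
  From 0 m to 2600 m (environment): cools by 3 × 2.6 = 7.8°C, giving 8.8°C.
T_parcel − T_env = -5.16 − 8.8 = -13.96°C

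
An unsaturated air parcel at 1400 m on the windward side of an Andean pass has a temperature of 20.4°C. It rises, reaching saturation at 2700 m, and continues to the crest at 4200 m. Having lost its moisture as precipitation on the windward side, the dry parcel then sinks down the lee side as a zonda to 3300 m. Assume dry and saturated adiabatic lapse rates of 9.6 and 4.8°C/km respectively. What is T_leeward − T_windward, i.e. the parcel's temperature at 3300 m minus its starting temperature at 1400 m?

1400–2700 m, dry: Δz = 1.3 km ⇒ ΔT = -12.48°C; T = 7.92°C
2700–4200 m, saturated: Δz = 1.5 km ⇒ ΔT = -7.2°C; T = 0.72°C
4200–3300 m, dry descent: Δz = 0.9 km ⇒ ΔT = +8.64°C; T = 9.36°C
Net change vs windward start: 9.36 − 20.4 = -11.04°C

-11.04°C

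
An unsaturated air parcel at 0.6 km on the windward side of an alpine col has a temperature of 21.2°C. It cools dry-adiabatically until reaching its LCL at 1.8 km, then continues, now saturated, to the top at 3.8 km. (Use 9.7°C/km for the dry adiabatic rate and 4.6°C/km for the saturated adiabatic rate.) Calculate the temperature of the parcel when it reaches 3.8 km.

0.36°C

600–1800 m, dry: Δz = 1.2 km ⇒ ΔT = -11.64°C; T = 9.56°C
1800–3800 m, saturated: Δz = 2 km ⇒ ΔT = -9.2°C; T = 0.36°C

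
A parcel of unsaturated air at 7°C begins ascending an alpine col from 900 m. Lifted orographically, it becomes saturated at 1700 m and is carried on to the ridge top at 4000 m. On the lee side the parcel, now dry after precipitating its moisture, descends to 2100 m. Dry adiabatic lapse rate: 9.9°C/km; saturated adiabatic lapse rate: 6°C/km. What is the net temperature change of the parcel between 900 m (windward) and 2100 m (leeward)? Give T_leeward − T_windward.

Dry to 1700 m: -9.9 × 0.8 km = -7.92°C, so T = -0.92°C.
Saturated to 4000 m: -6 × 2.3 km = -13.8°C, so T = -14.72°C.
Dry descent to 2100 m: +9.9 × 1.9 km = +18.81°C, so T = 4.09°C.
Net change vs windward start: 4.09 − 7 = -2.91°C

-2.91°C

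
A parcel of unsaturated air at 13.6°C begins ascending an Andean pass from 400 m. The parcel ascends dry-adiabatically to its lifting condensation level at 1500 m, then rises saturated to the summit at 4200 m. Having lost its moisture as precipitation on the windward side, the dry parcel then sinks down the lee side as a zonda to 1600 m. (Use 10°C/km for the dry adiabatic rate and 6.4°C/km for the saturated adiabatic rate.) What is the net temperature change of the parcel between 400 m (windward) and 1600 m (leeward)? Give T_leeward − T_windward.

-2.28°C

400–1500 m, dry: Δz = 1.1 km ⇒ ΔT = -11°C; T = 2.6°C
1500–4200 m, saturated: Δz = 2.7 km ⇒ ΔT = -17.28°C; T = -14.68°C
4200–1600 m, dry descent: Δz = 2.6 km ⇒ ΔT = +26°C; T = 11.32°C
Net change vs windward start: 11.32 − 13.6 = -2.28°C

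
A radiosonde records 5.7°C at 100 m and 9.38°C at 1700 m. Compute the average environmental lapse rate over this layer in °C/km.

Γ = −ΔT/Δz = (5.7 − 9.38) / (1700 − 100) m
  = -3.68°C / 1.6 km = -2.3°C/km

-2.3°C/km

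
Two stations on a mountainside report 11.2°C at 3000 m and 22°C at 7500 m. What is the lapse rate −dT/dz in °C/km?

-2.4°C/km

Γ = −ΔT/Δz = (11.2 − 22) / (7500 − 3000) m
  = -10.8°C / 4.5 km = -2.4°C/km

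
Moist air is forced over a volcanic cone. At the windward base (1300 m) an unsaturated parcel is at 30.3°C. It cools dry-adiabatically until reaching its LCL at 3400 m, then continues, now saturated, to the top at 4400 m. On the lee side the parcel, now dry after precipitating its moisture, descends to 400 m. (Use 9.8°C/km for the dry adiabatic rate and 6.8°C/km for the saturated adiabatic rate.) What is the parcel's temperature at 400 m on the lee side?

1300–3400 m, dry: Δz = 2.1 km ⇒ ΔT = -20.58°C; T = 9.72°C
3400–4400 m, saturated: Δz = 1 km ⇒ ΔT = -6.8°C; T = 2.92°C
4400–400 m, dry descent: Δz = 4 km ⇒ ΔT = +39.2°C; T = 42.12°C

42.12°C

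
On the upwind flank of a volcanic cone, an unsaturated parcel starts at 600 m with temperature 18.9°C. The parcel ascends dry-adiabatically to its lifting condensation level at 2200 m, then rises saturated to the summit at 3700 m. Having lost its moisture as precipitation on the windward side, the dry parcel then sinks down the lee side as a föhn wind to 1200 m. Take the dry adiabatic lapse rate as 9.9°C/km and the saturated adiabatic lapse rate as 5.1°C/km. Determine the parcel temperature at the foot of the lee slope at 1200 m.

20.16°C

From 600 m to 2200 m (dry): cools by 9.9 × 1.6 = 15.84°C, giving 3.06°C.
From 2200 m to 3700 m (saturated): cools by 5.1 × 1.5 = 7.65°C, giving -4.59°C.
From 3700 m to 1200 m (dry descent): warms by 9.9 × 2.5 = 24.75°C, giving 20.16°C.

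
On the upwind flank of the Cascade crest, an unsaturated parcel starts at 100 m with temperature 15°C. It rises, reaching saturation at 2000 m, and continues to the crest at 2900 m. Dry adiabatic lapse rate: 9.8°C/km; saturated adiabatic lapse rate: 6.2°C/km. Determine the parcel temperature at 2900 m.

-9.2°C

Dry to 2000 m: -9.8 × 1.9 km = -18.62°C, so T = -3.62°C.
Saturated to 2900 m: -6.2 × 0.9 km = -5.58°C, so T = -9.2°C.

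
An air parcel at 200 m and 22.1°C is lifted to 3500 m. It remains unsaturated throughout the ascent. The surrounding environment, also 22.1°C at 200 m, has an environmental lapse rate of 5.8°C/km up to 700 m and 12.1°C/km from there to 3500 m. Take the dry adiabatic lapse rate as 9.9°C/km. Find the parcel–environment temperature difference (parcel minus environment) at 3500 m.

Parcel:
  Dry to 3500 m: -9.9 × 3.3 km = -32.67°C, so T = -10.57°C.
Environment:
  Environment, lower layer to 700 m: -5.8 × 0.5 km = -2.9°C, so T = 19.2°C.
  Environment, upper layer to 3500 m: -12.1 × 2.8 km = -33.88°C, so T = -14.68°C.
T_parcel − T_env = -10.57 − (-14.68) = +4.11°C

+4.11°C (parcel warmer than environment)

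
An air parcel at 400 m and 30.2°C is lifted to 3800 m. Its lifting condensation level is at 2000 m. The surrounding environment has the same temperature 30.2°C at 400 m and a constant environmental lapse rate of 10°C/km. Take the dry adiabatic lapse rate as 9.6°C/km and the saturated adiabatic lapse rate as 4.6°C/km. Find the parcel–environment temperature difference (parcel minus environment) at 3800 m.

+10.36°C (parcel warmer than environment)

Parcel:
  From 400 m to 2000 m (dry): cools by 9.6 × 1.6 = 15.36°C, giving 14.84°C.
  From 2000 m to 3800 m (saturated): cools by 4.6 × 1.8 = 8.28°C, giving 6.56°C.
Environment:
  From 400 m to 3800 m (environment): cools by 10 × 3.4 = 34°C, giving -3.8°C.
T_parcel − T_env = 6.56 − (-3.8) = +10.36°C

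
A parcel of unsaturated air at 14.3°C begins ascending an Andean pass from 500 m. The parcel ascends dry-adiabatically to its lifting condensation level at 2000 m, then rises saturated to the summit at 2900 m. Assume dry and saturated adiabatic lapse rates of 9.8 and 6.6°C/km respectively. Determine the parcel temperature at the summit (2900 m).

-6.34°C

500 → 2000 m (dry, 9.8°C/km): ΔT = -9.8 × 1.5 = -14.7°C → T = -0.4°C
2000 → 2900 m (saturated, 6.6°C/km): ΔT = -6.6 × 0.9 = -5.94°C → T = -6.34°C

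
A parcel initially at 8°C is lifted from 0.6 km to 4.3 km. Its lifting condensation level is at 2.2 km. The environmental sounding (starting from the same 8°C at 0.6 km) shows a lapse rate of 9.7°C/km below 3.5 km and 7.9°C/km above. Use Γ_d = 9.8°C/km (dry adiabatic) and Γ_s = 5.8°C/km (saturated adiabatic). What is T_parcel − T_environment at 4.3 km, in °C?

+6.59°C (parcel warmer than environment)

Parcel:
  Dry to 2200 m: -9.8 × 1.6 km = -15.68°C, so T = -7.68°C.
  Saturated to 4300 m: -5.8 × 2.1 km = -12.18°C, so T = -19.86°C.
Environment:
  Environment, lower layer to 3500 m: -9.7 × 2.9 km = -28.13°C, so T = -20.13°C.
  Environment, upper layer to 4300 m: -7.9 × 0.8 km = -6.32°C, so T = -26.45°C.
T_parcel − T_env = -19.86 − (-26.45) = +6.59°C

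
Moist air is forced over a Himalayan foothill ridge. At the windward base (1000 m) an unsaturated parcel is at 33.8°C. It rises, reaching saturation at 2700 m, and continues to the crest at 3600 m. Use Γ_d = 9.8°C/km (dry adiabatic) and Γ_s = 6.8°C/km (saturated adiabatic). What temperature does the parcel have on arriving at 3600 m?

11.02°C

Dry to 2700 m: -9.8 × 1.7 km = -16.66°C, so T = 17.14°C.
Saturated to 3600 m: -6.8 × 0.9 km = -6.12°C, so T = 11.02°C.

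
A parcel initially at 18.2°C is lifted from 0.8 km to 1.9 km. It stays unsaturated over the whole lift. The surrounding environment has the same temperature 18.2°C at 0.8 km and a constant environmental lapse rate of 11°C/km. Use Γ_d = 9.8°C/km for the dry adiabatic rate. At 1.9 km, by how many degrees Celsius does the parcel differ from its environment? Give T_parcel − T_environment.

+1.32°C (parcel warmer than environment)

Parcel:
  Dry to 1900 m: -9.8 × 1.1 km = -10.78°C, so T = 7.42°C.
Environment:
  Environment to 1900 m: -11 × 1.1 km = -12.1°C, so T = 6.1°C.
T_parcel − T_env = 7.42 − 6.1 = +1.32°C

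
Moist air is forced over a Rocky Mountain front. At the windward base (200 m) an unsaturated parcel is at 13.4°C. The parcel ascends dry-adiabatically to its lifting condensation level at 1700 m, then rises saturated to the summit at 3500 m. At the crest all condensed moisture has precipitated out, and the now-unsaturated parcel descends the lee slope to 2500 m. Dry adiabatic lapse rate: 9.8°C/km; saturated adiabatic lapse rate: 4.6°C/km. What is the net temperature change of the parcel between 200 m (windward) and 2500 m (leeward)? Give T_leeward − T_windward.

From 200 m to 1700 m (dry): cools by 9.8 × 1.5 = 14.7°C, giving -1.3°C.
From 1700 m to 3500 m (saturated): cools by 4.6 × 1.8 = 8.28°C, giving -9.58°C.
From 3500 m to 2500 m (dry descent): warms by 9.8 × 1 = 9.8°C, giving 0.22°C.
Net change vs windward start: 0.22 − 13.4 = -13.18°C

-13.18°C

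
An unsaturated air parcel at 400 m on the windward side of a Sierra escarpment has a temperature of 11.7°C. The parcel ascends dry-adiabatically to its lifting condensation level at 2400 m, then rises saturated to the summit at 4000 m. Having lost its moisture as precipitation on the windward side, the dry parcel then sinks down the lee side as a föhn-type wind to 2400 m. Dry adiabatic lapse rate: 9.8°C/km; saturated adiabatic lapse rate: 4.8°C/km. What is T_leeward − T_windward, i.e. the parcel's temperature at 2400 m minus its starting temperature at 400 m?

From 400 m to 2400 m (dry): cools by 9.8 × 2 = 19.6°C, giving -7.9°C.
From 2400 m to 4000 m (saturated): cools by 4.8 × 1.6 = 7.68°C, giving -15.58°C.
From 4000 m to 2400 m (dry descent): warms by 9.8 × 1.6 = 15.68°C, giving 0.1°C.
Net change vs windward start: 0.1 − 11.7 = -11.6°C

-11.6°C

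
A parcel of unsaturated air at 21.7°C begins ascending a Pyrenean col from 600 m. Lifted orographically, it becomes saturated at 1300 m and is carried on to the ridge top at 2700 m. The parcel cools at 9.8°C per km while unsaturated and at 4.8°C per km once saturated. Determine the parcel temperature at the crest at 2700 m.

Dry to 1300 m: -9.8 × 0.7 km = -6.86°C, so T = 14.84°C.
Saturated to 2700 m: -4.8 × 1.4 km = -6.72°C, so T = 8.12°C.

8.12°C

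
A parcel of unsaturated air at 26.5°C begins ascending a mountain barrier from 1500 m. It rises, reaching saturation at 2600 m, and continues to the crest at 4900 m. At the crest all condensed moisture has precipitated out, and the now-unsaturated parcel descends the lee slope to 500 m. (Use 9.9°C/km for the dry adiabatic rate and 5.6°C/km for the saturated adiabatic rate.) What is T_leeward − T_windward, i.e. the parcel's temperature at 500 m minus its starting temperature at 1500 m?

+19.79°C

From 1500 m to 2600 m (dry): cools by 9.9 × 1.1 = 10.89°C, giving 15.61°C.
From 2600 m to 4900 m (saturated): cools by 5.6 × 2.3 = 12.88°C, giving 2.73°C.
From 4900 m to 500 m (dry descent): warms by 9.9 × 4.4 = 43.56°C, giving 46.29°C.
Net change vs windward start: 46.29 − 26.5 = +19.79°C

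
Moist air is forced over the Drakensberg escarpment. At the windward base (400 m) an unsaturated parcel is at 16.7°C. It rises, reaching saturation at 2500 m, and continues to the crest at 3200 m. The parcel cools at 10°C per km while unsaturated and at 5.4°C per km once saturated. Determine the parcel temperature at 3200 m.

-8.08°C

Dry to 2500 m: -10 × 2.1 km = -21°C, so T = -4.3°C.
Saturated to 3200 m: -5.4 × 0.7 km = -3.78°C, so T = -8.08°C.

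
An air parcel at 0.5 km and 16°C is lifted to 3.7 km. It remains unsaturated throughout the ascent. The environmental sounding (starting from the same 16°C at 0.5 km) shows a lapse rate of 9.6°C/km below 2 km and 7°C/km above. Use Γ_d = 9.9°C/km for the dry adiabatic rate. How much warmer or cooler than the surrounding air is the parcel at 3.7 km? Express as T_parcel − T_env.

Parcel:
  From 500 m to 3700 m (dry): cools by 9.9 × 3.2 = 31.68°C, giving -15.68°C.
Environment:
  From 500 m to 2000 m (environment, lower layer): cools by 9.6 × 1.5 = 14.4°C, giving 1.6°C.
  From 2000 m to 3700 m (environment, upper layer): cools by 7 × 1.7 = 11.9°C, giving -10.3°C.
T_parcel − T_env = -15.68 − (-10.3) = -5.38°C

-5.38°C (parcel cooler than environment)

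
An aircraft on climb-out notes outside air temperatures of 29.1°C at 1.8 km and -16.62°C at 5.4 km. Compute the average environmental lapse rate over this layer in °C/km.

12.7°C/km

Γ = −ΔT/Δz = (29.1 − (-16.62)) / (5400 − 1800) m
  = 45.72°C / 3.6 km = 12.7°C/km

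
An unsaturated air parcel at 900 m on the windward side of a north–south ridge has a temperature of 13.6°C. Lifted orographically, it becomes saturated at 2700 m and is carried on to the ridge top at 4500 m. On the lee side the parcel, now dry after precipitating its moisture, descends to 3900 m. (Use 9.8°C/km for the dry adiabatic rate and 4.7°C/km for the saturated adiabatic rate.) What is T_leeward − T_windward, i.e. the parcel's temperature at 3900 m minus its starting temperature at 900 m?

-20.22°C

From 900 m to 2700 m (dry): cools by 9.8 × 1.8 = 17.64°C, giving -4.04°C.
From 2700 m to 4500 m (saturated): cools by 4.7 × 1.8 = 8.46°C, giving -12.5°C.
From 4500 m to 3900 m (dry descent): warms by 9.8 × 0.6 = 5.88°C, giving -6.62°C.
Net change vs windward start: -6.62 − 13.6 = -20.22°C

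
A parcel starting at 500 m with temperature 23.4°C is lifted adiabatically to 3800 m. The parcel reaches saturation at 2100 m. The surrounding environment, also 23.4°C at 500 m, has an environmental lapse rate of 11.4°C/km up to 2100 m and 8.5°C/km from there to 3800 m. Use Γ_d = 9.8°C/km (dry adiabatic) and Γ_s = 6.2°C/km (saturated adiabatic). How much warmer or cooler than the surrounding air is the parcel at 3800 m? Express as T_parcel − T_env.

Parcel:
  500 → 2100 m (dry, 9.8°C/km): ΔT = -9.8 × 1.6 = -15.68°C → T = 7.72°C
  2100 → 3800 m (saturated, 6.2°C/km): ΔT = -6.2 × 1.7 = -10.54°C → T = -2.82°C
Environment:
  500 → 2100 m (environment, lower layer, 11.4°C/km): ΔT = -11.4 × 1.6 = -18.24°C → T = 5.16°C
  2100 → 3800 m (environment, upper layer, 8.5°C/km): ΔT = -8.5 × 1.7 = -14.45°C → T = -9.29°C
T_parcel − T_env = -2.82 − (-9.29) = +6.47°C

+6.47°C (parcel warmer than environment)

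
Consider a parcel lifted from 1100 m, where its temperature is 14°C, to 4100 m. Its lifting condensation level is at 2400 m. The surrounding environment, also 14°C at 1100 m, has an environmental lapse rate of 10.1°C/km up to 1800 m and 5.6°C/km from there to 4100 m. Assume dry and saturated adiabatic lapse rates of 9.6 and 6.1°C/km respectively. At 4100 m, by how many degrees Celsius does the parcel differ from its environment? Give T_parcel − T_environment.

Parcel:
  From 1100 m to 2400 m (dry): cools by 9.6 × 1.3 = 12.48°C, giving 1.52°C.
  From 2400 m to 4100 m (saturated): cools by 6.1 × 1.7 = 10.37°C, giving -8.85°C.
Environment:
  From 1100 m to 1800 m (environment, lower layer): cools by 10.1 × 0.7 = 7.07°C, giving 6.93°C.
  From 1800 m to 4100 m (environment, upper layer): cools by 5.6 × 2.3 = 12.88°C, giving -5.95°C.
T_parcel − T_env = -8.85 − (-5.95) = -2.9°C

-2.9°C (parcel cooler than environment)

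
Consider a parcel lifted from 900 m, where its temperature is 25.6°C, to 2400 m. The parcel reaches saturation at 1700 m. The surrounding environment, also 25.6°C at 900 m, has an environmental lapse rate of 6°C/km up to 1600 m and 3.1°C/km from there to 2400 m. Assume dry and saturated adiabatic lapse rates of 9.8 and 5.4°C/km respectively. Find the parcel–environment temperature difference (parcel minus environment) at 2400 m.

Parcel:
  900 → 1700 m (dry, 9.8°C/km): ΔT = -9.8 × 0.8 = -7.84°C → T = 17.76°C
  1700 → 2400 m (saturated, 5.4°C/km): ΔT = -5.4 × 0.7 = -3.78°C → T = 13.98°C
Environment:
  900 → 1600 m (environment, lower layer, 6°C/km): ΔT = -6 × 0.7 = -4.2°C → T = 21.4°C
  1600 → 2400 m (environment, upper layer, 3.1°C/km): ΔT = -3.1 × 0.8 = -2.48°C → T = 18.92°C
T_parcel − T_env = 13.98 − 18.92 = -4.94°C

-4.94°C (parcel cooler than environment)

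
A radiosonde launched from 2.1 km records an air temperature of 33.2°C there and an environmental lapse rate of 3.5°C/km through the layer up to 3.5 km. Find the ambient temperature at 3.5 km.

2100 → 3500 m (environmental, 3.5°C/km): ΔT = -3.5 × 1.4 = -4.9°C → T = 28.3°C

28.3°C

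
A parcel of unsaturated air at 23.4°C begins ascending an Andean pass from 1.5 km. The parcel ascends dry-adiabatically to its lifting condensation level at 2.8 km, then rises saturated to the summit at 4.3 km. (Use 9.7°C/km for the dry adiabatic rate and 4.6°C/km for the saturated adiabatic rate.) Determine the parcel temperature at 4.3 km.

1500 → 2800 m (dry, 9.7°C/km): ΔT = -9.7 × 1.3 = -12.61°C → T = 10.79°C
2800 → 4300 m (saturated, 4.6°C/km): ΔT = -4.6 × 1.5 = -6.9°C → T = 3.89°C

3.89°C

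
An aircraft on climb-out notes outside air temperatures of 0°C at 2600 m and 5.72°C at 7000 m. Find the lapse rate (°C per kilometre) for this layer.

-1.3°C/km

Γ = −ΔT/Δz = (0 − 5.72) / (7000 − 2600) m
  = -5.72°C / 4.4 km = -1.3°C/km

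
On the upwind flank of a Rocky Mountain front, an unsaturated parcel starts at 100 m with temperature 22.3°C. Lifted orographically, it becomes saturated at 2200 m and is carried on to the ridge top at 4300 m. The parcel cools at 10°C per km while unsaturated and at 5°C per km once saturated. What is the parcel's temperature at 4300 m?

100 → 2200 m (dry, 10°C/km): ΔT = -10 × 2.1 = -21°C → T = 1.3°C
2200 → 4300 m (saturated, 5°C/km): ΔT = -5 × 2.1 = -10.5°C → T = -9.2°C

-9.2°C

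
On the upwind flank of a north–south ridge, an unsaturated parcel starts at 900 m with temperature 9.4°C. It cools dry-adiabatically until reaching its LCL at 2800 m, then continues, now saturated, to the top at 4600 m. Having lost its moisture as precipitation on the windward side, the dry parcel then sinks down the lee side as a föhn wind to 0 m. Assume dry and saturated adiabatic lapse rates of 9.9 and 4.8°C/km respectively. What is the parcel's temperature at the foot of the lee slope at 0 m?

27.49°C

Dry to 2800 m: -9.9 × 1.9 km = -18.81°C, so T = -9.41°C.
Saturated to 4600 m: -4.8 × 1.8 km = -8.64°C, so T = -18.05°C.
Dry descent to 0 m: +9.9 × 4.6 km = +45.54°C, so T = 27.49°C.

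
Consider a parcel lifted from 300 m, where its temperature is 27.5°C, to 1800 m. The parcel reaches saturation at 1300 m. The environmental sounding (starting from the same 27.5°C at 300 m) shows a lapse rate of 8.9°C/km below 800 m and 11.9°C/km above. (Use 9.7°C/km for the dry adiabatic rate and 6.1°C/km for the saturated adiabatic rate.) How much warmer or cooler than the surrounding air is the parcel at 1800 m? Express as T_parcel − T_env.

Parcel:
  Dry to 1300 m: -9.7 × 1 km = -9.7°C, so T = 17.8°C.
  Saturated to 1800 m: -6.1 × 0.5 km = -3.05°C, so T = 14.75°C.
Environment:
  Environment, lower layer to 800 m: -8.9 × 0.5 km = -4.45°C, so T = 23.05°C.
  Environment, upper layer to 1800 m: -11.9 × 1 km = -11.9°C, so T = 11.15°C.
T_parcel − T_env = 14.75 − 11.15 = +3.6°C

+3.6°C (parcel warmer than environment)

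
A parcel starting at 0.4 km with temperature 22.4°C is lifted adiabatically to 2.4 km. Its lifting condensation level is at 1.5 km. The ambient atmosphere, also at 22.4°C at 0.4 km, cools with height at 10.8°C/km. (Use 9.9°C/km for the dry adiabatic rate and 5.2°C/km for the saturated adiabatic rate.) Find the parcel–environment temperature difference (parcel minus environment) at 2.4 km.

+6.03°C (parcel warmer than environment)

Parcel:
  400–1500 m, dry: Δz = 1.1 km ⇒ ΔT = -10.89°C; T = 11.51°C
  1500–2400 m, saturated: Δz = 0.9 km ⇒ ΔT = -4.68°C; T = 6.83°C
Environment:
  400–2400 m, environment: Δz = 2 km ⇒ ΔT = -21.6°C; T = 0.8°C
T_parcel − T_env = 6.83 − 0.8 = +6.03°C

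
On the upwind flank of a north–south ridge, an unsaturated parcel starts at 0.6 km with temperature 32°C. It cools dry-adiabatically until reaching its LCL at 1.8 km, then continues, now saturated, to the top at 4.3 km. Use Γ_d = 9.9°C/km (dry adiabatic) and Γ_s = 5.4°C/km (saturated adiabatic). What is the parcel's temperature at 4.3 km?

6.62°C

From 600 m to 1800 m (dry): cools by 9.9 × 1.2 = 11.88°C, giving 20.12°C.
From 1800 m to 4300 m (saturated): cools by 5.4 × 2.5 = 13.5°C, giving 6.62°C.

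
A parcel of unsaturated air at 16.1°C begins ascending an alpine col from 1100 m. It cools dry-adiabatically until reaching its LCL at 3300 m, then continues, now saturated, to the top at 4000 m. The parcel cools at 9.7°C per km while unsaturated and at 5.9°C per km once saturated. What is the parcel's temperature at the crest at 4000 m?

1100 → 3300 m (dry, 9.7°C/km): ΔT = -9.7 × 2.2 = -21.34°C → T = -5.24°C
3300 → 4000 m (saturated, 5.9°C/km): ΔT = -5.9 × 0.7 = -4.13°C → T = -9.37°C

-9.37°C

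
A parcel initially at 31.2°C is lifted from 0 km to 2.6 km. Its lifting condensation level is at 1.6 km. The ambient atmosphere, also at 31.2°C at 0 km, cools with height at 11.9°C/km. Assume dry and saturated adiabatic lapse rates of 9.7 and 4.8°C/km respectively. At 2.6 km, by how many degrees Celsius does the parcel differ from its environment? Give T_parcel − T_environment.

Parcel:
  0–1600 m, dry: Δz = 1.6 km ⇒ ΔT = -15.52°C; T = 15.68°C
  1600–2600 m, saturated: Δz = 1 km ⇒ ΔT = -4.8°C; T = 10.88°C
Environment:
  0–2600 m, environment: Δz = 2.6 km ⇒ ΔT = -30.94°C; T = 0.26°C
T_parcel − T_env = 10.88 − 0.26 = +10.62°C

+10.62°C (parcel warmer than environment)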